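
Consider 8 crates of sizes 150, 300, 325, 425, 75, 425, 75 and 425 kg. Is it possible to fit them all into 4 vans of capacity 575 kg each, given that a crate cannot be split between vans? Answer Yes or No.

No

Total = 2200 kg; ⌈2200/575⌉ = 4.
5 crates each exceed half the capacity and cannot share a van, forcing at least 5 vans.
At least 5 vans are required, but only 4 are allowed.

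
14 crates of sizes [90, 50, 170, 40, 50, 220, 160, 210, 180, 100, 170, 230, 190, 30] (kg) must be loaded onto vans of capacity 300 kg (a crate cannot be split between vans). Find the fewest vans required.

Total = 230 + 220 + 210 + 190 + 180 + 170 + 170 + 160 + 100 + 90 + 50 + 50 + 40 + 30 = 1890 kg.
Lower bound: ⌈1890/300⌉ = 7 vans.
Also, 8 crates each exceed 150 kg, and no two of those can share a van, so at least 8 vans are needed.
A packing using 8 vans:
  van 1: 230 + 50 = 280
  van 2: 220 + 50 + 30 = 300
  van 3: 210 + 90 = 300
  van 4: 190 + 100 = 290
  van 5: 180 + 40 = 220
  van 6: 170 = 170
  van 7: 170 = 170
  van 8: 160 = 160
This matches the lower bound, so 8 is optimal.

8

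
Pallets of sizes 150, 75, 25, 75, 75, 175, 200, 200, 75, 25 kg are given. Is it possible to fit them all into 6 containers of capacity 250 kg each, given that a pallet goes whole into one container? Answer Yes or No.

A valid assignment using 5 containers:
  container 1: 200 + 25 + 25 = 250
  container 2: 200 = 200
  container 3: 175 + 75 = 250
  container 4: 150 + 75 = 225
  container 5: 75 + 75 = 150
That uses only 5 ≤ 6, so 6 containers are enough.

Yes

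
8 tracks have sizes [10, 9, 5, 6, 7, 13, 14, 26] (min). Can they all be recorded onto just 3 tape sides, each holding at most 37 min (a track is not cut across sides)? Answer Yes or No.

A valid assignment using 3 tape sides:
  side 1: 26 + 10 = 36
  side 2: 14 + 13 + 9 = 36
  side 3: 7 + 6 + 5 = 18
Every load is within 37 min, so 3 tape sides suffice.

Yes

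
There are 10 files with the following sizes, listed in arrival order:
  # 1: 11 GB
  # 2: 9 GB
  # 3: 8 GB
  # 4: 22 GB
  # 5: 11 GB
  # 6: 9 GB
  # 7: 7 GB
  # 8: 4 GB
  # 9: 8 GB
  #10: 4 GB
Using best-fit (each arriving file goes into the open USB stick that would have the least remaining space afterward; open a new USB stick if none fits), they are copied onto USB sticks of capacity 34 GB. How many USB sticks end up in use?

  11 → USB stick 1 (new)  [load 11/34]
  9 → USB stick 1  [load 20/34]
  8 → USB stick 1  [load 28/34]
  22 → USB stick 2 (new)  [load 22/34]
  11 → USB stick 2  [load 33/34]
  9 → USB stick 3 (new)  [load 9/34]
  7 → USB stick 3  [load 16/34]
  4 → USB stick 1  [load 32/34]
  8 → USB stick 3  [load 24/34]
  4 → USB stick 3  [load 28/34]
3 USB sticks opened.

3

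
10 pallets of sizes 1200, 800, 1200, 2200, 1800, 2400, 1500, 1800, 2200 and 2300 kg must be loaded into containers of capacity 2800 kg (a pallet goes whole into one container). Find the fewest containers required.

Total = 2400 + 2300 + 2200 + 2200 + 1800 + 1800 + 1500 + 1200 + 1200 + 800 = 17400 kg.
Lower bound: ⌈17400/2800⌉ = 7 containers.
A packing using 8 containers:
  container 1: 2400 = 2400
  container 2: 2300 = 2300
  container 3: 2200 = 2200
  container 4: 2200 = 2200
  container 5: 1800 + 800 = 2600
  container 6: 1800 = 1800
  container 7: 1500 + 1200 = 2700
  container 8: 1200 = 1200
No arrangement into 7 containers stays within capacity, so 8 is optimal.

8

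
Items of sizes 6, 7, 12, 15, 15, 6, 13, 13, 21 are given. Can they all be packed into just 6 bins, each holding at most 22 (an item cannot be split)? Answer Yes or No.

A valid assignment using 6 bins:
  bin 1: 21 = 21
  bin 2: 15 + 7 = 22
  bin 3: 15 + 6 = 21
  bin 4: 13 + 6 = 19
  bin 5: 13 = 13
  bin 6: 12 = 12
Every load is within 22, so 6 bins suffice.

Yes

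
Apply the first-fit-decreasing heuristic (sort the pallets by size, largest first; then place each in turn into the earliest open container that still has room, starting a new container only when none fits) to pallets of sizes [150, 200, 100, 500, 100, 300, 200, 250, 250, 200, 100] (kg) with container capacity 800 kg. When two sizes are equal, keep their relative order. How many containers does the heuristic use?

Sorted descending: 500, 300, 250, 250, 200, 200, 200, 150, 100, 100, 100.
  500 → container 1 (new)  [load 500/800]
  300 → container 1  [load 800/800]
  250 → container 2 (new)  [load 250/800]
  250 → container 2  [load 500/800]
  200 → container 2  [load 700/800]
  200 → container 3 (new)  [load 200/800]
  200 → container 3  [load 400/800]
  150 → container 3  [load 550/800]
  100 → container 2  [load 800/800]
  100 → container 3  [load 650/800]
  100 → container 3  [load 750/800]
3 containers opened.

3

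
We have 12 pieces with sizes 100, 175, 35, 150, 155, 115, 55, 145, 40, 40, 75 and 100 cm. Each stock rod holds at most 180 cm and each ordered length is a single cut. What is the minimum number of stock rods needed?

7

Total = 175 + 155 + 150 + 145 + 115 + 100 + 100 + 75 + 55 + 40 + 40 + 35 = 1185 cm.
Lower bound: ⌈1185/180⌉ = 7 stock rods.
A packing using 7 stock rods:
  stock rod 1: 175 = 175
  stock rod 2: 155 = 155
  stock rod 3: 150 = 150
  stock rod 4: 145 + 35 = 180
  stock rod 5: 115 + 55 = 170
  stock rod 6: 100 + 75 = 175
  stock rod 7: 100 + 40 + 40 = 180
This matches the lower bound, so 7 is optimal.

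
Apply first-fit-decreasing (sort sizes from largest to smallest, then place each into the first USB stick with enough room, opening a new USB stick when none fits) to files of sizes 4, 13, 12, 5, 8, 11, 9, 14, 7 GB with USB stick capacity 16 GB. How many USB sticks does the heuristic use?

Sorted descending: 14, 13, 12, 11, 9, 8, 7, 5, 4.
  14 → USB stick 1 (new)  [load 14/16]
  13 → USB stick 2 (new)  [load 13/16]
  12 → USB stick 3 (new)  [load 12/16]
  11 → USB stick 4 (new)  [load 11/16]
  9 → USB stick 5 (new)  [load 9/16]
  8 → USB stick 6 (new)  [load 8/16]
  7 → USB stick 5  [load 16/16]
  5 → USB stick 4  [load 16/16]
  4 → USB stick 3  [load 16/16]
6 USB sticks opened.

6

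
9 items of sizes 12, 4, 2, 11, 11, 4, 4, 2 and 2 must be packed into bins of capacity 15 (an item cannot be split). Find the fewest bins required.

Total = 12 + 11 + 11 + 4 + 4 + 4 + 2 + 2 + 2 = 52.
Lower bound: ⌈52/15⌉ = 4 bins.
A packing using 4 bins:
  bin 1: 12 + 2 = 14
  bin 2: 11 + 4 = 15
  bin 3: 11 + 4 = 15
  bin 4: 4 + 2 + 2 = 8
This matches the lower bound, so 4 is optimal.

4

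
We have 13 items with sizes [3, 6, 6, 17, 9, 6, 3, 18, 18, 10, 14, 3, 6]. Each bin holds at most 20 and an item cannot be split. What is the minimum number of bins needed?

Total = 18 + 18 + 17 + 14 + 10 + 9 + 6 + 6 + 6 + 6 + 3 + 3 + 3 = 119.
Lower bound: ⌈119/20⌉ = 6 bins.
A packing using 7 bins:
  bin 1: 18 = 18
  bin 2: 18 = 18
  bin 3: 17 + 3 = 20
  bin 4: 14 + 6 = 20
  bin 5: 10 + 9 = 19
  bin 6: 6 + 6 + 6 = 18
  bin 7: 3 + 3 = 6
No arrangement into 6 bins stays within capacity, so 7 is optimal.

7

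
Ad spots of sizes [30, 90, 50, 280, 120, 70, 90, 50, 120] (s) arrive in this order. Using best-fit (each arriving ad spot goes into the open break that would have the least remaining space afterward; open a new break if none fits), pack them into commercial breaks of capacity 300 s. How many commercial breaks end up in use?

  30 → break 1 (new)  [load 30/300]
  90 → break 1  [load 120/300]
  50 → break 1  [load 170/300]
  280 → break 2 (new)  [load 280/300]
  120 → break 1  [load 290/300]
  70 → break 3 (new)  [load 70/300]
  90 → break 3  [load 160/300]
  50 → break 3  [load 210/300]
  120 → break 4 (new)  [load 120/300]
4 commercial breaks opened.

4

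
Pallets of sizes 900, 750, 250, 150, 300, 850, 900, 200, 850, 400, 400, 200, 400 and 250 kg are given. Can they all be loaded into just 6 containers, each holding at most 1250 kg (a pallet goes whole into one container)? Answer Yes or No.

Yes

A valid assignment using 6 containers:
  container 1: 900 + 300 = 1200
  container 2: 900 + 250 = 1150
  container 3: 850 + 400 = 1250
  container 4: 850 + 400 = 1250
  container 5: 750 + 400 = 1150
  container 6: 250 + 200 + 200 + 150 = 800
Every load is within 1250 kg, so 6 containers suffice.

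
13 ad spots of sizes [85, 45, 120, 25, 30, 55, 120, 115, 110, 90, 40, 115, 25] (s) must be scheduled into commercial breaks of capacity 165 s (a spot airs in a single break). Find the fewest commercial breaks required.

Total = 120 + 120 + 115 + 115 + 110 + 90 + 85 + 55 + 45 + 40 + 30 + 25 + 25 = 975 s.
Lower bound: ⌈975/165⌉ = 6 commercial breaks.
Also, 7 ad spots each exceed 165/2 s, and no two of those can share a break, so at least 7 commercial breaks are needed.
A packing using 7 commercial breaks:
  break 1: 120 + 45 = 165
  break 2: 120 + 40 = 160
  break 3: 115 + 30 = 145
  break 4: 115 + 25 + 25 = 165
  break 5: 110 + 55 = 165
  break 6: 90 = 90
  break 7: 85 = 85
This matches the lower bound, so 7 is optimal.

7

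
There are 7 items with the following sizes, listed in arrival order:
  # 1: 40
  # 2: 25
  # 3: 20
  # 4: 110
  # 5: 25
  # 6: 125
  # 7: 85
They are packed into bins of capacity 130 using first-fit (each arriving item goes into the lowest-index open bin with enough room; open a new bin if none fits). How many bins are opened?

4

  40 → bin 1 (new)  [load 40/130]
  25 → bin 1  [load 65/130]
  20 → bin 1  [load 85/130]
  110 → bin 2 (new)  [load 110/130]
  25 → bin 1  [load 110/130]
  125 → bin 3 (new)  [load 125/130]
  85 → bin 4 (new)  [load 85/130]
4 bins opened.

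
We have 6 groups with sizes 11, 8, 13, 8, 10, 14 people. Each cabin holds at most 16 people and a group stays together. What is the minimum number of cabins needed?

5

Total = 14 + 13 + 11 + 10 + 8 + 8 = 64 people.
Lower bound: ⌈64/16⌉ = 4 cabins.
A packing using 5 cabins:
  cabin 1: 14 = 14
  cabin 2: 13 = 13
  cabin 3: 11 = 11
  cabin 4: 10 = 10
  cabin 5: 8 + 8 = 16
No arrangement into 4 cabins stays within capacity, so 5 is optimal.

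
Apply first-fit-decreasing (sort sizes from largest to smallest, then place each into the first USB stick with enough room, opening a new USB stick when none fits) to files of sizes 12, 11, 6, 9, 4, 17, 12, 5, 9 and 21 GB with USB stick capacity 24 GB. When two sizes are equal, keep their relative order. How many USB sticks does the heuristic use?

5

Sorted descending: 21, 17, 12, 12, 11, 9, 9, 6, 5, 4.
  21 → USB stick 1 (new)  [load 21/24]
  17 → USB stick 2 (new)  [load 17/24]
  12 → USB stick 3 (new)  [load 12/24]
  12 → USB stick 3  [load 24/24]
  11 → USB stick 4 (new)  [load 11/24]
  9 → USB stick 4  [load 20/24]
  9 → USB stick 5 (new)  [load 9/24]
  6 → USB stick 2  [load 23/24]
  5 → USB stick 5  [load 14/24]
  4 → USB stick 4  [load 24/24]
5 USB sticks opened.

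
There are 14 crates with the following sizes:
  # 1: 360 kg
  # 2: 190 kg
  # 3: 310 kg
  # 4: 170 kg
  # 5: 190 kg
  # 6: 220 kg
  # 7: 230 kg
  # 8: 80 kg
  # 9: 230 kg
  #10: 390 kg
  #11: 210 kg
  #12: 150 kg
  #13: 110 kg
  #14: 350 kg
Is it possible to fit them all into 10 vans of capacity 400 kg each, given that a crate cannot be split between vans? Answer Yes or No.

Yes

A valid assignment using 9 vans:
  van 1: 390 = 390
  van 2: 360 = 360
  van 3: 350 = 350
  van 4: 310 + 80 = 390
  van 5: 230 + 170 = 400
  van 6: 230 + 150 = 380
  van 7: 220 + 110 = 330
  van 8: 210 + 190 = 400
  van 9: 190 = 190
That uses only 9 ≤ 10, so 10 vans are enough.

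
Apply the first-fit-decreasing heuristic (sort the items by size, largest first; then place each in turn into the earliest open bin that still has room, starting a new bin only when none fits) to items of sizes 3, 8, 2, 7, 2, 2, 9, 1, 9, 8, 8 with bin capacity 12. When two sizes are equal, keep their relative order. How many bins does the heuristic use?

Sorted descending: 9, 9, 8, 8, 8, 7, 3, 2, 2, 2, 1.
  9 → bin 1 (new)  [load 9/12]
  9 → bin 2 (new)  [load 9/12]
  8 → bin 3 (new)  [load 8/12]
  8 → bin 4 (new)  [load 8/12]
  8 → bin 5 (new)  [load 8/12]
  7 → bin 6 (new)  [load 7/12]
  3 → bin 1  [load 12/12]
  2 → bin 2  [load 11/12]
  2 → bin 3  [load 10/12]
  2 → bin 3  [load 12/12]
  1 → bin 2  [load 12/12]
6 bins opened.

6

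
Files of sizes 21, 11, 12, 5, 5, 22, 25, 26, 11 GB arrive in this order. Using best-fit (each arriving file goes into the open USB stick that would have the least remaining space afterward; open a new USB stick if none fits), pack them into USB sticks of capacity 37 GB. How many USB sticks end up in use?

  21 → USB stick 1 (new)  [load 21/37]
  11 → USB stick 1  [load 32/37]
  12 → USB stick 2 (new)  [load 12/37]
  5 → USB stick 1  [load 37/37]
  5 → USB stick 2  [load 17/37]
  22 → USB stick 3 (new)  [load 22/37]
  25 → USB stick 4 (new)  [load 25/37]
  26 → USB stick 5 (new)  [load 26/37]
  11 → USB stick 5  [load 37/37]
5 USB sticks opened.

5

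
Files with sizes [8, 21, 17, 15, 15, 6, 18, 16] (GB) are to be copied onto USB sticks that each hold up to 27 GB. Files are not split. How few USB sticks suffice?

6

Total = 21 + 18 + 17 + 16 + 15 + 15 + 8 + 6 = 116 GB.
Lower bound: ⌈116/27⌉ = 5 USB sticks.
Also, 6 files each exceed 27/2 GB, and no two of those can share a USB stick, so at least 6 USB sticks are needed.
A packing using 6 USB sticks:
  USB stick 1: 21 + 6 = 27
  USB stick 2: 18 + 8 = 26
  USB stick 3: 17 = 17
  USB stick 4: 16 = 16
  USB stick 5: 15 = 15
  USB stick 6: 15 = 15
This matches the lower bound, so 6 is optimal.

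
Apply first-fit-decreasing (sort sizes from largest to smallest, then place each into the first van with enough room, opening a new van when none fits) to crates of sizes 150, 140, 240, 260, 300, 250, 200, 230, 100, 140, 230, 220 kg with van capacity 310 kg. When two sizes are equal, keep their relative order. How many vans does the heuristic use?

Sorted descending: 300, 260, 250, 240, 230, 230, 220, 200, 150, 140, 140, 100.
  300 → van 1 (new)  [load 300/310]
  260 → van 2 (new)  [load 260/310]
  250 → van 3 (new)  [load 250/310]
  240 → van 4 (new)  [load 240/310]
  230 → van 5 (new)  [load 230/310]
  230 → van 6 (new)  [load 230/310]
  220 → van 7 (new)  [load 220/310]
  200 → van 8 (new)  [load 200/310]
  150 → van 9 (new)  [load 150/310]
  140 → van 9  [load 290/310]
  140 → van 10 (new)  [load 140/310]
  100 → van 8  [load 300/310]
10 vans opened.

10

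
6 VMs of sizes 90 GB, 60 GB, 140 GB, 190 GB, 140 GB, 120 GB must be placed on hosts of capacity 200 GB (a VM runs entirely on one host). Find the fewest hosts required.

5

Total = 190 + 140 + 140 + 120 + 90 + 60 = 740 GB.
Lower bound: ⌈740/200⌉ = 4 hosts.
A packing using 5 hosts:
  host 1: 190 = 190
  host 2: 140 + 60 = 200
  host 3: 140 = 140
  host 4: 120 = 120
  host 5: 90 = 90
No arrangement into 4 hosts stays within capacity, so 5 is optimal.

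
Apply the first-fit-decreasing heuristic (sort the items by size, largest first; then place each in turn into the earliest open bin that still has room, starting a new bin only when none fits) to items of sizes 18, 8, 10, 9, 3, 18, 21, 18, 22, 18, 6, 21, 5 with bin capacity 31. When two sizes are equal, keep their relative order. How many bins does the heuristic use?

7

Sorted descending: 22, 21, 21, 18, 18, 18, 18, 10, 9, 8, 6, 5, 3.
  22 → bin 1 (new)  [load 22/31]
  21 → bin 2 (new)  [load 21/31]
  21 → bin 3 (new)  [load 21/31]
  18 → bin 4 (new)  [load 18/31]
  18 → bin 5 (new)  [load 18/31]
  18 → bin 6 (new)  [load 18/31]
  18 → bin 7 (new)  [load 18/31]
  10 → bin 2  [load 31/31]
  9 → bin 1  [load 31/31]
  8 → bin 3  [load 29/31]
  6 → bin 4  [load 24/31]
  5 → bin 4  [load 29/31]
  3 → bin 5  [load 21/31]
7 bins opened.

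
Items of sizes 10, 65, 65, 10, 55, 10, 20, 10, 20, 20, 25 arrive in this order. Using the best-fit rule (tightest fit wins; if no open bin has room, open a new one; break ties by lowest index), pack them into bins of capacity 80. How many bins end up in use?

5

  10 → bin 1 (new)  [load 10/80]
  65 → bin 1  [load 75/80]
  65 → bin 2 (new)  [load 65/80]
  10 → bin 2  [load 75/80]
  55 → bin 3 (new)  [load 55/80]
  10 → bin 3  [load 65/80]
  20 → bin 4 (new)  [load 20/80]
  10 → bin 3  [load 75/80]
  20 → bin 4  [load 40/80]
  20 → bin 4  [load 60/80]
  25 → bin 5 (new)  [load 25/80]
5 bins opened.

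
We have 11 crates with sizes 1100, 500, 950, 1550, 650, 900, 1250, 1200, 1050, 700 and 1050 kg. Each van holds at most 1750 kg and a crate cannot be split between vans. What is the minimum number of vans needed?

Total = 1550 + 1250 + 1200 + 1100 + 1050 + 1050 + 950 + 900 + 700 + 650 + 500 = 10900 kg.
Lower bound: ⌈10900/1750⌉ = 7 vans.
Also, 8 crates each exceed 875 kg, and no two of those can share a van, so at least 8 vans are needed.
A packing using 8 vans:
  van 1: 1550 = 1550
  van 2: 1250 + 500 = 1750
  van 3: 1200 = 1200
  van 4: 1100 + 650 = 1750
  van 5: 1050 + 700 = 1750
  van 6: 1050 = 1050
  van 7: 950 = 950
  van 8: 900 = 900
This matches the lower bound, so 8 is optimal.

8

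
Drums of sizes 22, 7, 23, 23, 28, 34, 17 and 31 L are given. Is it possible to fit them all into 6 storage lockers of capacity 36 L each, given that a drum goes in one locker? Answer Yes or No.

Total = 185 L; ⌈185/36⌉ = 6.
The bound of 6 does not rule out 6, but exhaustive search shows no assignment into 6 storage lockers of capacity 36 L exists — the minimum is 7.

No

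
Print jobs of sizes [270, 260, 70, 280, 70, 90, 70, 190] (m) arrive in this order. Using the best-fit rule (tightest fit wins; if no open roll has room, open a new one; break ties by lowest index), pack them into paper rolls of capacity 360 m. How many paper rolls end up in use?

  270 → roll 1 (new)  [load 270/360]
  260 → roll 2 (new)  [load 260/360]
  70 → roll 1  [load 340/360]
  280 → roll 3 (new)  [load 280/360]
  70 → roll 3  [load 350/360]
  90 → roll 2  [load 350/360]
  70 → roll 4 (new)  [load 70/360]
  190 → roll 4  [load 260/360]
4 paper rolls opened.

4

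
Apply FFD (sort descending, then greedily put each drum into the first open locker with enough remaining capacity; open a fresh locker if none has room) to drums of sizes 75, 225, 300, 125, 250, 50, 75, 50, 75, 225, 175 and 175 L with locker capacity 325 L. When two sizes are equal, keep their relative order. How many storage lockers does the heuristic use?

Sorted descending: 300, 250, 225, 225, 175, 175, 125, 75, 75, 75, 50, 50.
  300 → locker 1 (new)  [load 300/325]
  250 → locker 2 (new)  [load 250/325]
  225 → locker 3 (new)  [load 225/325]
  225 → locker 4 (new)  [load 225/325]
  175 → locker 5 (new)  [load 175/325]
  175 → locker 6 (new)  [load 175/325]
  125 → locker 5  [load 300/325]
  75 → locker 2  [load 325/325]
  75 → locker 3  [load 300/325]
  75 → locker 4  [load 300/325]
  50 → locker 6  [load 225/325]
  50 → locker 6  [load 275/325]
6 storage lockers opened.

6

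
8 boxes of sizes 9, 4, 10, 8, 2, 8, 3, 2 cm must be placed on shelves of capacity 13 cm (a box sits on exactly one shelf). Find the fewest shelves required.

4

Total = 10 + 9 + 8 + 8 + 4 + 3 + 2 + 2 = 46 cm.
Lower bound: ⌈46/13⌉ = 4 shelves.
A packing using 4 shelves:
  shelf 1: 10 + 3 = 13
  shelf 2: 9 + 4 = 13
  shelf 3: 8 + 2 + 2 = 12
  shelf 4: 8 = 8
This matches the lower bound, so 4 is optimal.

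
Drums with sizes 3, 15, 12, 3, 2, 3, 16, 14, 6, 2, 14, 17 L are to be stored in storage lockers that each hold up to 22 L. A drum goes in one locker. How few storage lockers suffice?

Total = 17 + 16 + 15 + 14 + 14 + 12 + 6 + 3 + 3 + 3 + 2 + 2 = 107 L.
Lower bound: ⌈107/22⌉ = 5 storage lockers.
Also, 6 drums each exceed 11 L, and no two of those can share a locker, so at least 6 storage lockers are needed.
A packing using 6 storage lockers:
  locker 1: 17 + 3 + 2 = 22
  locker 2: 16 + 6 = 22
  locker 3: 15 + 3 + 3 = 21
  locker 4: 14 + 2 = 16
  locker 5: 14 = 14
  locker 6: 12 = 12
This matches the lower bound, so 6 is optimal.

6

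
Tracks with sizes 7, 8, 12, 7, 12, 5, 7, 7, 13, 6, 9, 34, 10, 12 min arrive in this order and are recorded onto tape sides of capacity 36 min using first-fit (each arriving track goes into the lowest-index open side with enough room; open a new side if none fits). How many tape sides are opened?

  7 → side 1 (new)  [load 7/36]
  8 → side 1  [load 15/36]
  12 → side 1  [load 27/36]
  7 → side 1  [load 34/36]
  12 → side 2 (new)  [load 12/36]
  5 → side 2  [load 17/36]
  7 → side 2  [load 24/36]
  7 → side 2  [load 31/36]
  13 → side 3 (new)  [load 13/36]
  6 → side 3  [load 19/36]
  9 → side 3  [load 28/36]
  34 → side 4 (new)  [load 34/36]
  10 → side 5 (new)  [load 10/36]
  12 → side 5  [load 22/36]
5 tape sides opened.

5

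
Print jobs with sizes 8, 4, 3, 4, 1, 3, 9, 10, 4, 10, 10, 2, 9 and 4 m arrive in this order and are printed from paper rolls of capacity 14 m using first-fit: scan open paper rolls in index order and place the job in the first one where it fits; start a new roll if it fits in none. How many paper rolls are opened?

  8 → roll 1 (new)  [load 8/14]
  4 → roll 1  [load 12/14]
  3 → roll 2 (new)  [load 3/14]
  4 → roll 2  [load 7/14]
  1 → roll 1  [load 13/14]
  3 → roll 2  [load 10/14]
  9 → roll 3 (new)  [load 9/14]
  10 → roll 4 (new)  [load 10/14]
  4 → roll 2  [load 14/14]
  10 → roll 5 (new)  [load 10/14]
  10 → roll 6 (new)  [load 10/14]
  2 → roll 3  [load 11/14]
  9 → roll 7 (new)  [load 9/14]
  4 → roll 4  [load 14/14]
7 paper rolls opened.

7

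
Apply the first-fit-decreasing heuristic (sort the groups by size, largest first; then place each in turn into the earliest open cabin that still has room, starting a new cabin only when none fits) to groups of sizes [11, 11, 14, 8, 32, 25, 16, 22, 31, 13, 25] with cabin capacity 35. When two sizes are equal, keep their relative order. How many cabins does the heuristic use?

Sorted descending: 32, 31, 25, 25, 22, 16, 14, 13, 11, 11, 8.
  32 → cabin 1 (new)  [load 32/35]
  31 → cabin 2 (new)  [load 31/35]
  25 → cabin 3 (new)  [load 25/35]
  25 → cabin 4 (new)  [load 25/35]
  22 → cabin 5 (new)  [load 22/35]
  16 → cabin 6 (new)  [load 16/35]
  14 → cabin 6  [load 30/35]
  13 → cabin 5  [load 35/35]
  11 → cabin 7 (new)  [load 11/35]
  11 → cabin 7  [load 22/35]
  8 → cabin 3  [load 33/35]
7 cabins opened.

7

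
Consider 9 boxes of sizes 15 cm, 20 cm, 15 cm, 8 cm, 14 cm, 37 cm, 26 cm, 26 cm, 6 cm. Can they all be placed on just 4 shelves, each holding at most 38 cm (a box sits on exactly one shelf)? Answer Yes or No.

Total = 167 cm; ⌈167/38⌉ = 5.
At least 5 shelves are required, but only 4 are allowed.

No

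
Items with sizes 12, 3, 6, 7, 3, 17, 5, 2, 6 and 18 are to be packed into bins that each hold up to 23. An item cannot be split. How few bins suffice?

Total = 18 + 17 + 12 + 7 + 6 + 6 + 5 + 3 + 3 + 2 = 79.
Lower bound: ⌈79/23⌉ = 4 bins.
A packing using 4 bins:
  bin 1: 18 + 5 = 23
  bin 2: 17 + 6 = 23
  bin 3: 12 + 7 + 3 = 22
  bin 4: 6 + 3 + 2 = 11
This matches the lower bound, so 4 is optimal.

4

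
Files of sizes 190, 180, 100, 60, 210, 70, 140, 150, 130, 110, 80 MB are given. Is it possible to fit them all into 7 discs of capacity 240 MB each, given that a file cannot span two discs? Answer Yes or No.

Yes

A valid assignment using 7 discs:
  disc 1: 210 = 210
  disc 2: 190 = 190
  disc 3: 180 + 60 = 240
  disc 4: 150 + 80 = 230
  disc 5: 140 + 100 = 240
  disc 6: 130 + 110 = 240
  disc 7: 70 = 70
Every load is within 240 MB, so 7 discs suffice.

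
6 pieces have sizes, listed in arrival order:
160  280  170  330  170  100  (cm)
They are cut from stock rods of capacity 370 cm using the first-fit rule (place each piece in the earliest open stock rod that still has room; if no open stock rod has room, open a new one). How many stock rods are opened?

4

  160 → stock rod 1 (new)  [load 160/370]
  280 → stock rod 2 (new)  [load 280/370]
  170 → stock rod 1  [load 330/370]
  330 → stock rod 3 (new)  [load 330/370]
  170 → stock rod 4 (new)  [load 170/370]
  100 → stock rod 4  [load 270/370]
4 stock rods opened.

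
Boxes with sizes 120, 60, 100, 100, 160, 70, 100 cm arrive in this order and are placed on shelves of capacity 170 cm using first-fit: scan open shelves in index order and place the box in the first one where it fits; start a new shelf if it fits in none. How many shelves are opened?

5

  120 → shelf 1 (new)  [load 120/170]
  60 → shelf 2 (new)  [load 60/170]
  100 → shelf 2  [load 160/170]
  100 → shelf 3 (new)  [load 100/170]
  160 → shelf 4 (new)  [load 160/170]
  70 → shelf 3  [load 170/170]
  100 → shelf 5 (new)  [load 100/170]
5 shelves opened.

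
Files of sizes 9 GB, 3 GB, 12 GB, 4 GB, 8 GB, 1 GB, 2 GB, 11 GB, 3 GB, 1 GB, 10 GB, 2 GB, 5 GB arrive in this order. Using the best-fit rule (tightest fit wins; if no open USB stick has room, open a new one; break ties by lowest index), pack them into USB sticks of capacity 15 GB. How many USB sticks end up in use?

5

  9 → USB stick 1 (new)  [load 9/15]
  3 → USB stick 1  [load 12/15]
  12 → USB stick 2 (new)  [load 12/15]
  4 → USB stick 3 (new)  [load 4/15]
  8 → USB stick 3  [load 12/15]
  1 → USB stick 1  [load 13/15]
  2 → USB stick 1  [load 15/15]
  11 → USB stick 4 (new)  [load 11/15]
  3 → USB stick 2  [load 15/15]
  1 → USB stick 3  [load 13/15]
  10 → USB stick 5 (new)  [load 10/15]
  2 → USB stick 3  [load 15/15]
  5 → USB stick 5  [load 15/15]
5 USB sticks opened.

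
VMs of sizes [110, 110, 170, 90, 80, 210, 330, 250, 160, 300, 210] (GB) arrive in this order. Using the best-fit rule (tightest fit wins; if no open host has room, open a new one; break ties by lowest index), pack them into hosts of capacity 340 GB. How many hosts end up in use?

8

  110 → host 1 (new)  [load 110/340]
  110 → host 1  [load 220/340]
  170 → host 2 (new)  [load 170/340]
  90 → host 1  [load 310/340]
  80 → host 2  [load 250/340]
  210 → host 3 (new)  [load 210/340]
  330 → host 4 (new)  [load 330/340]
  250 → host 5 (new)  [load 250/340]
  160 → host 6 (new)  [load 160/340]
  300 → host 7 (new)  [load 300/340]
  210 → host 8 (new)  [load 210/340]
8 hosts opened.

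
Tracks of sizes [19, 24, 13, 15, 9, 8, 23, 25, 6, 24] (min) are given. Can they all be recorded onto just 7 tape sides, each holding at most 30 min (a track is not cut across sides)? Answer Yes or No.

Yes

A valid assignment using 7 tape sides:
  side 1: 25 = 25
  side 2: 24 + 6 = 30
  side 3: 24 = 24
  side 4: 23 = 23
  side 5: 19 + 9 = 28
  side 6: 15 + 13 = 28
  side 7: 8 = 8
Every load is within 30 min, so 7 tape sides suffice.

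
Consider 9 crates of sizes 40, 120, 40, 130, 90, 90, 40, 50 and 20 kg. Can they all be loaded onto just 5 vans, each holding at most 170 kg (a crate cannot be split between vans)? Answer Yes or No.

Yes

A valid assignment using 4 vans:
  van 1: 130 + 40 = 170
  van 2: 120 + 50 = 170
  van 3: 90 + 40 + 40 = 170
  van 4: 90 + 20 = 110
That uses only 4 ≤ 5, so 5 vans are enough.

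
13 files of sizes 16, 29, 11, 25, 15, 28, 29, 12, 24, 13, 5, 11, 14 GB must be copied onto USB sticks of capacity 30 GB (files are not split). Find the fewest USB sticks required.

Total = 29 + 29 + 28 + 25 + 24 + 16 + 15 + 14 + 13 + 12 + 11 + 11 + 5 = 232 GB.
Lower bound: ⌈232/30⌉ = 8 USB sticks.
A packing using 9 USB sticks:
  USB stick 1: 29 = 29
  USB stick 2: 29 = 29
  USB stick 3: 28 = 28
  USB stick 4: 25 + 5 = 30
  USB stick 5: 24 = 24
  USB stick 6: 16 + 14 = 30
  USB stick 7: 15 + 13 = 28
  USB stick 8: 12 + 11 = 23
  USB stick 9: 11 = 11
No arrangement into 8 USB sticks stays within capacity, so 9 is optimal.

9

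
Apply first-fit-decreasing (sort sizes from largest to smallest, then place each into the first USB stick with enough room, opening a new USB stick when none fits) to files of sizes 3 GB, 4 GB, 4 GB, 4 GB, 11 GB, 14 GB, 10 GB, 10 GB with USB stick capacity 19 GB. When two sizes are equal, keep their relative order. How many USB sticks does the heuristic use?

4

Sorted descending: 14, 11, 10, 10, 4, 4, 4, 3.
  14 → USB stick 1 (new)  [load 14/19]
  11 → USB stick 2 (new)  [load 11/19]
  10 → USB stick 3 (new)  [load 10/19]
  10 → USB stick 4 (new)  [load 10/19]
  4 → USB stick 1  [load 18/19]
  4 → USB stick 2  [load 15/19]
  4 → USB stick 2  [load 19/19]
  3 → USB stick 3  [load 13/19]
4 USB sticks opened.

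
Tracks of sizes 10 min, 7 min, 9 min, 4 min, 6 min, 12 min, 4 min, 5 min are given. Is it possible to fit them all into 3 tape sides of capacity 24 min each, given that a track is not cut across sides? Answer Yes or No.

Yes

A valid assignment using 3 tape sides:
  side 1: 12 + 10 = 22
  side 2: 9 + 7 + 6 = 22
  side 3: 5 + 4 + 4 = 13
Every load is within 24 min, so 3 tape sides suffice.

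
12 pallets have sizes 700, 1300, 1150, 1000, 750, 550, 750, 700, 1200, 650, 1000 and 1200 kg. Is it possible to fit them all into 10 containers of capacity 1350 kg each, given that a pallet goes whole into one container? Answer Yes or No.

Yes

A valid assignment using 10 containers:
  container 1: 1300 = 1300
  container 2: 1200 = 1200
  container 3: 1200 = 1200
  container 4: 1150 = 1150
  container 5: 1000 = 1000
  container 6: 1000 = 1000
  container 7: 750 + 550 = 1300
  container 8: 750 = 750
  container 9: 700 + 650 = 1350
  container 10: 700 = 700
Every load is within 1350 kg, so 10 containers suffice.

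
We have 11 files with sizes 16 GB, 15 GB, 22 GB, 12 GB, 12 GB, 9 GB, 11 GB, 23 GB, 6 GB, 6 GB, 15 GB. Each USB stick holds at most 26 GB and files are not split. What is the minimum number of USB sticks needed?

7

Total = 23 + 22 + 16 + 15 + 15 + 12 + 12 + 11 + 9 + 6 + 6 = 147 GB.
Lower bound: ⌈147/26⌉ = 6 USB sticks.
A packing using 7 USB sticks:
  USB stick 1: 23 = 23
  USB stick 2: 22 = 22
  USB stick 3: 16 + 9 = 25
  USB stick 4: 15 + 11 = 26
  USB stick 5: 15 + 6 = 21
  USB stick 6: 12 + 12 = 24
  USB stick 7: 6 = 6
No arrangement into 6 USB sticks stays within capacity, so 7 is optimal.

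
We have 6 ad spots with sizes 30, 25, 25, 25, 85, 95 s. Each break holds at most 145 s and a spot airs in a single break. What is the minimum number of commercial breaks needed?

Total = 95 + 85 + 30 + 25 + 25 + 25 = 285 s.
Lower bound: ⌈285/145⌉ = 2 commercial breaks.
A packing using 2 commercial breaks:
  break 1: 95 + 25 + 25 = 145
  break 2: 85 + 30 + 25 = 140
This matches the lower bound, so 2 is optimal.

2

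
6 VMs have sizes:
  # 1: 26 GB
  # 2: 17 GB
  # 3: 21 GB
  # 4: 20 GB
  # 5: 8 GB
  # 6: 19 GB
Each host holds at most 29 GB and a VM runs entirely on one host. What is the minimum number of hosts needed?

5

Total = 26 + 21 + 20 + 19 + 17 + 8 = 111 GB.
Lower bound: ⌈111/29⌉ = 4 hosts.
Also, 5 VMs each exceed 29/2 GB, and no two of those can share a host, so at least 5 hosts are needed.
A packing using 5 hosts:
  host 1: 26 = 26
  host 2: 21 + 8 = 29
  host 3: 20 = 20
  host 4: 19 = 19
  host 5: 17 = 17
This matches the lower bound, so 5 is optimal.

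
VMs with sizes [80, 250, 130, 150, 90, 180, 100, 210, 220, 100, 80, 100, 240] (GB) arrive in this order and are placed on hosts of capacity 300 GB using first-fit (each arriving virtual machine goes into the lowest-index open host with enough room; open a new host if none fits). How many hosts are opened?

  80 → host 1 (new)  [load 80/300]
  250 → host 2 (new)  [load 250/300]
  130 → host 1  [load 210/300]
  150 → host 3 (new)  [load 150/300]
  90 → host 1  [load 300/300]
  180 → host 4 (new)  [load 180/300]
  100 → host 3  [load 250/300]
  210 → host 5 (new)  [load 210/300]
  220 → host 6 (new)  [load 220/300]
  100 → host 4  [load 280/300]
  80 → host 5  [load 290/300]
  100 → host 7 (new)  [load 100/300]
  240 → host 8 (new)  [load 240/300]
8 hosts opened.

8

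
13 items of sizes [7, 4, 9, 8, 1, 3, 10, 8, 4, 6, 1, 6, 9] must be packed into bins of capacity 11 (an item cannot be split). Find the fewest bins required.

Total = 10 + 9 + 9 + 8 + 8 + 7 + 6 + 6 + 4 + 4 + 3 + 1 + 1 = 76.
Lower bound: ⌈76/11⌉ = 7 bins.
Also, 8 items each exceed 11/2, and no two of those can share a bin, so at least 8 bins are needed.
A packing using 8 bins:
  bin 1: 10 + 1 = 11
  bin 2: 9 + 1 = 10
  bin 3: 9 = 9
  bin 4: 8 + 3 = 11
  bin 5: 8 = 8
  bin 6: 7 + 4 = 11
  bin 7: 6 + 4 = 10
  bin 8: 6 = 6
This matches the lower bound, so 8 is optimal.

8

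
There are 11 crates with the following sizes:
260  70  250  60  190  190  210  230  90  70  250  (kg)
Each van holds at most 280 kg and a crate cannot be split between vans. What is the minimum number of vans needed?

8

Total = 260 + 250 + 250 + 230 + 210 + 190 + 190 + 90 + 70 + 70 + 60 = 1870 kg.
Lower bound: ⌈1870/280⌉ = 7 vans.
A packing using 8 vans:
  van 1: 260 = 260
  van 2: 250 = 250
  van 3: 250 = 250
  van 4: 230 = 230
  van 5: 210 + 70 = 280
  van 6: 190 + 90 = 280
  van 7: 190 + 70 = 260
  van 8: 60 = 60
No arrangement into 7 vans stays within capacity, so 8 is optimal.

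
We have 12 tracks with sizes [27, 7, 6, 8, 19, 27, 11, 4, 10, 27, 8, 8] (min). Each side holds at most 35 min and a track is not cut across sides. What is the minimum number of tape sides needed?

5

Total = 27 + 27 + 27 + 19 + 11 + 10 + 8 + 8 + 8 + 7 + 6 + 4 = 162 min.
Lower bound: ⌈162/35⌉ = 5 tape sides.
A packing using 5 tape sides:
  side 1: 27 + 8 = 35
  side 2: 27 + 8 = 35
  side 3: 27 + 8 = 35
  side 4: 19 + 11 + 4 = 34
  side 5: 10 + 7 + 6 = 23
This matches the lower bound, so 5 is optimal.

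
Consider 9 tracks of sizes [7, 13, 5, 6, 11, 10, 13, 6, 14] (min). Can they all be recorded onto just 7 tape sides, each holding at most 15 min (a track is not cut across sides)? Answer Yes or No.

Yes

A valid assignment using 7 tape sides:
  side 1: 14 = 14
  side 2: 13 = 13
  side 3: 13 = 13
  side 4: 11 = 11
  side 5: 10 + 5 = 15
  side 6: 7 + 6 = 13
  side 7: 6 = 6
Every load is within 15 min, so 7 tape sides suffice.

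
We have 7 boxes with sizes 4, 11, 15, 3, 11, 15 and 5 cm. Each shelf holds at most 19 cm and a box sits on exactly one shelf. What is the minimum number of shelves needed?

4

Total = 15 + 15 + 11 + 11 + 5 + 4 + 3 = 64 cm.
Lower bound: ⌈64/19⌉ = 4 shelves.
A packing using 4 shelves:
  shelf 1: 15 + 4 = 19
  shelf 2: 15 + 3 = 18
  shelf 3: 11 + 5 = 16
  shelf 4: 11 = 11
This matches the lower bound, so 4 is optimal.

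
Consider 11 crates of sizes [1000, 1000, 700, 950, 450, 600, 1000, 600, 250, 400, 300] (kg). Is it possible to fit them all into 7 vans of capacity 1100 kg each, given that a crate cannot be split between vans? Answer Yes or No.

Total = 7250 kg; ⌈7250/1100⌉ = 7.
The bound of 7 does not rule out 7, but exhaustive search shows no assignment into 7 vans of capacity 1100 kg exists — the minimum is 8.

No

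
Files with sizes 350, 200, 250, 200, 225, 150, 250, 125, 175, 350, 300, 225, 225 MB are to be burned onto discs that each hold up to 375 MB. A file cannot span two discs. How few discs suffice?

10

Total = 350 + 350 + 300 + 250 + 250 + 225 + 225 + 225 + 200 + 200 + 175 + 150 + 125 = 3025 MB.
Lower bound: ⌈3025/375⌉ = 9 discs.
Also, 10 files each exceed 375/2 MB, and no two of those can share a disc, so at least 10 discs are needed.
A packing using 10 discs:
  disc 1: 350 = 350
  disc 2: 350 = 350
  disc 3: 300 = 300
  disc 4: 250 + 125 = 375
  disc 5: 250 = 250
  disc 6: 225 + 150 = 375
  disc 7: 225 = 225
  disc 8: 225 = 225
  disc 9: 200 + 175 = 375
  disc 10: 200 = 200
This matches the lower bound, so 10 is optimal.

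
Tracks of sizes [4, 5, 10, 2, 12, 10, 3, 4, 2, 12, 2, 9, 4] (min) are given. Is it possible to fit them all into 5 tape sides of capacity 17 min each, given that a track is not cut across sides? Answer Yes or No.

A valid assignment using 5 tape sides:
  side 1: 12 + 5 = 17
  side 2: 12 + 4 = 16
  side 3: 10 + 4 + 3 = 17
  side 4: 10 + 4 + 2 = 16
  side 5: 9 + 2 + 2 = 13
Every load is within 17 min, so 5 tape sides suffice.

Yes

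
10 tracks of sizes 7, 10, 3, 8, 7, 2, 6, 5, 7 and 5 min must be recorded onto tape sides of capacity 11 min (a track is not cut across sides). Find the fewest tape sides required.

7

Total = 10 + 8 + 7 + 7 + 7 + 6 + 5 + 5 + 3 + 2 = 60 min.
Lower bound: ⌈60/11⌉ = 6 tape sides.
A packing using 7 tape sides:
  side 1: 10 = 10
  side 2: 8 + 3 = 11
  side 3: 7 + 2 = 9
  side 4: 7 = 7
  side 5: 7 = 7
  side 6: 6 + 5 = 11
  side 7: 5 = 5
No arrangement into 6 tape sides stays within capacity, so 7 is optimal.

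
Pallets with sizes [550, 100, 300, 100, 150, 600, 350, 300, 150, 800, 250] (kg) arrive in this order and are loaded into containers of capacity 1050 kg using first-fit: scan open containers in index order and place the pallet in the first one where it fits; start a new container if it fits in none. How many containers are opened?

  550 → container 1 (new)  [load 550/1050]
  100 → container 1  [load 650/1050]
  300 → container 1  [load 950/1050]
  100 → container 1  [load 1050/1050]
  150 → container 2 (new)  [load 150/1050]
  600 → container 2  [load 750/1050]
  350 → container 3 (new)  [load 350/1050]
  300 → container 2  [load 1050/1050]
  150 → container 3  [load 500/1050]
  800 → container 4 (new)  [load 800/1050]
  250 → container 3  [load 750/1050]
4 containers opened.

4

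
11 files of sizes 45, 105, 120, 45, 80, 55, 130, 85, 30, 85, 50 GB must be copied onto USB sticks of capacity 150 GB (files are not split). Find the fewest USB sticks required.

6

Total = 130 + 120 + 105 + 85 + 85 + 80 + 55 + 50 + 45 + 45 + 30 = 830 GB.
Lower bound: ⌈830/150⌉ = 6 USB sticks.
A packing using 6 USB sticks:
  USB stick 1: 130 = 130
  USB stick 2: 120 + 30 = 150
  USB stick 3: 105 + 45 = 150
  USB stick 4: 85 + 55 = 140
  USB stick 5: 85 + 50 = 135
  USB stick 6: 80 + 45 = 125
This matches the lower bound, so 6 is optimal.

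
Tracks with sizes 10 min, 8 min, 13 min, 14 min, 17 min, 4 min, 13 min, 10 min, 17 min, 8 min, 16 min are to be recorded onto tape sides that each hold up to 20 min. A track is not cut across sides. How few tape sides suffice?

Total = 17 + 17 + 16 + 14 + 13 + 13 + 10 + 10 + 8 + 8 + 4 = 130 min.
Lower bound: ⌈130/20⌉ = 7 tape sides.
A packing using 8 tape sides:
  side 1: 17 = 17
  side 2: 17 = 17
  side 3: 16 + 4 = 20
  side 4: 14 = 14
  side 5: 13 = 13
  side 6: 13 = 13
  side 7: 10 + 10 = 20
  side 8: 8 + 8 = 16
No arrangement into 7 tape sides stays within capacity, so 8 is optimal.

8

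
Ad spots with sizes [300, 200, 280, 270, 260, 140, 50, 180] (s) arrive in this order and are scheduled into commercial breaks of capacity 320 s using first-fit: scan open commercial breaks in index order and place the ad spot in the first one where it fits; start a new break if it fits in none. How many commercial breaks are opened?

  300 → break 1 (new)  [load 300/320]
  200 → break 2 (new)  [load 200/320]
  280 → break 3 (new)  [load 280/320]
  270 → break 4 (new)  [load 270/320]
  260 → break 5 (new)  [load 260/320]
  140 → break 6 (new)  [load 140/320]
  50 → break 2  [load 250/320]
  180 → break 6  [load 320/320]
6 commercial breaks opened.

6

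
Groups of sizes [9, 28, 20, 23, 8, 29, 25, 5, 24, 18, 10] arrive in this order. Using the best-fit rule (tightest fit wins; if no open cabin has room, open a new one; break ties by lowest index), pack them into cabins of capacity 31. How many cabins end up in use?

7

  9 → cabin 1 (new)  [load 9/31]
  28 → cabin 2 (new)  [load 28/31]
  20 → cabin 1  [load 29/31]
  23 → cabin 3 (new)  [load 23/31]
  8 → cabin 3  [load 31/31]
  29 → cabin 4 (new)  [load 29/31]
  25 → cabin 5 (new)  [load 25/31]
  5 → cabin 5  [load 30/31]
  24 → cabin 6 (new)  [load 24/31]
  18 → cabin 7 (new)  [load 18/31]
  10 → cabin 7  [load 28/31]
7 cabins opened.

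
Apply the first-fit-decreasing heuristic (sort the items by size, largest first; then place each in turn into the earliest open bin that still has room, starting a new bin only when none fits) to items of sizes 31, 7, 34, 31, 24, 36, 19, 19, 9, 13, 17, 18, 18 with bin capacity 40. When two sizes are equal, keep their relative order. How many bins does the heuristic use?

Sorted descending: 36, 34, 31, 31, 24, 19, 19, 18, 18, 17, 13, 9, 7.
  36 → bin 1 (new)  [load 36/40]
  34 → bin 2 (new)  [load 34/40]
  31 → bin 3 (new)  [load 31/40]
  31 → bin 4 (new)  [load 31/40]
  24 → bin 5 (new)  [load 24/40]
  19 → bin 6 (new)  [load 19/40]
  19 → bin 6  [load 38/40]
  18 → bin 7 (new)  [load 18/40]
  18 → bin 7  [load 36/40]
  17 → bin 8 (new)  [load 17/40]
  13 → bin 5  [load 37/40]
  9 → bin 3  [load 40/40]
  7 → bin 4  [load 38/40]
8 bins opened.

8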